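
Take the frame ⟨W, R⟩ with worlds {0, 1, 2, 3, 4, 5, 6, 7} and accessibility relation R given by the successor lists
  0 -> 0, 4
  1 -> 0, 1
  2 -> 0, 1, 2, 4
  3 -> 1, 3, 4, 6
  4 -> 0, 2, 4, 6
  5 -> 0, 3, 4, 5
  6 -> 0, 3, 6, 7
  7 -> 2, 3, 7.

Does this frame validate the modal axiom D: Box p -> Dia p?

Yes

The schema D characterises exactly the serial frames.
Serial: yes — every world has a successor (e.g. 0 R 0).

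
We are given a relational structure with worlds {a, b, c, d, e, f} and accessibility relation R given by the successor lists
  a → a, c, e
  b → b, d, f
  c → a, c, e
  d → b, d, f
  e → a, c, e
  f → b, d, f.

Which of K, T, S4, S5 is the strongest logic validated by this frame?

S5

Reflexive (axiom T): yes — every world is R-related to itself.
Transitive (axiom 4): yes — every two-step R-path is closed by a direct edge.
Euclidean (axiom 5): yes — any two successors of a common world are R-related.
So F validates K, T, S4, S5. The strongest is S5.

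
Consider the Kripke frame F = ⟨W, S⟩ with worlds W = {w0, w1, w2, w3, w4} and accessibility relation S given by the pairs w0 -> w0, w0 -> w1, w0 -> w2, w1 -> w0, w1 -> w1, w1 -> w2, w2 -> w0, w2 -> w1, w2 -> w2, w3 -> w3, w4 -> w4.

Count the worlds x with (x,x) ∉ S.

S is reflexive; there are no such worlds.

0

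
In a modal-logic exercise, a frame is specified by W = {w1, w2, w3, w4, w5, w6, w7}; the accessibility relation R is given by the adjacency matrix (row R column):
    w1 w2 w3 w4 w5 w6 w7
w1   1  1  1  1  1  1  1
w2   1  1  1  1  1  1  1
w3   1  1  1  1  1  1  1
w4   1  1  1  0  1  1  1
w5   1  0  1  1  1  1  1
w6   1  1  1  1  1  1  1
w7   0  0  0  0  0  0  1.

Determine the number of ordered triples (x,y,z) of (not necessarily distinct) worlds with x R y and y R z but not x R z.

9

Enumerating: (w4,w1,w4), (w4,w2,w4), (w4,w3,w4), (w4,w5,w4), (w4,w6,w4), (w5,w1,w2), (w5,w3,w2), (w5,w4,w2), (w5,w6,w2).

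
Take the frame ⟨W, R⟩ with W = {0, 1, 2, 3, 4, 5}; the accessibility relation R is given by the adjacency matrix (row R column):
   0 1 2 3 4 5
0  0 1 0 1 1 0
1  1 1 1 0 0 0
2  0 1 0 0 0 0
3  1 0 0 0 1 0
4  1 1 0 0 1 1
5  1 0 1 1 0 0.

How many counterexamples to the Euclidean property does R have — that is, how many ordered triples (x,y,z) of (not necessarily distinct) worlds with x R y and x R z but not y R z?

24

Enumerating: (0,1,3), (0,1,4), (0,3,1), (0,3,3), (0,4,3), (1,0,0), (1,0,2), (1,2,0), (1,2,2), (3,0,0), (4,0,0), (4,0,5), … and 12 more.
Total: 24.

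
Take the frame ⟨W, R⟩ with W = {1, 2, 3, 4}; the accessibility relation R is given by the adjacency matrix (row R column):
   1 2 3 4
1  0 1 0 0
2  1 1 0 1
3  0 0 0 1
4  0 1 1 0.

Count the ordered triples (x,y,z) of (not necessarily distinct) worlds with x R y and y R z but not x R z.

Enumerating: (1,2,1), (1,2,4), (2,4,3), (3,4,2), (3,4,3), (4,2,1), (4,2,4), (4,3,4).

8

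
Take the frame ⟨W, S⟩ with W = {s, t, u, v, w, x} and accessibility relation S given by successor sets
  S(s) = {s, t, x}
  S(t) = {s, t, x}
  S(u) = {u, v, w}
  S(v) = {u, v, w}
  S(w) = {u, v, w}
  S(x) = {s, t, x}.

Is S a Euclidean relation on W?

Euclidean: yes — any two successors of a common world are S-related.

Yes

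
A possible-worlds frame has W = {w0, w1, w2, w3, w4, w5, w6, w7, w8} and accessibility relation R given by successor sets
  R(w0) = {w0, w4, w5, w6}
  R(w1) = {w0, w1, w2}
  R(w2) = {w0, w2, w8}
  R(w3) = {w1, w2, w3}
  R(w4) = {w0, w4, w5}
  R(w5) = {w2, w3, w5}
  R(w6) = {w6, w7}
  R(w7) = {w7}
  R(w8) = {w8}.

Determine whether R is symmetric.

No

Symmetric: no — w0 R w5 but not w5 R w0.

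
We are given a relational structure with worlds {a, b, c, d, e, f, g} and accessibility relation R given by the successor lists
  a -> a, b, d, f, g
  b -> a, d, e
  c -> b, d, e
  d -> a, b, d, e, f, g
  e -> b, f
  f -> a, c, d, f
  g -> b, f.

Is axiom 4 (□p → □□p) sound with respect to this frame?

No

By correspondence theory, 4 is valid on a frame iff R is transitive.
Transitive: no — a R b and b R e, but not a R e.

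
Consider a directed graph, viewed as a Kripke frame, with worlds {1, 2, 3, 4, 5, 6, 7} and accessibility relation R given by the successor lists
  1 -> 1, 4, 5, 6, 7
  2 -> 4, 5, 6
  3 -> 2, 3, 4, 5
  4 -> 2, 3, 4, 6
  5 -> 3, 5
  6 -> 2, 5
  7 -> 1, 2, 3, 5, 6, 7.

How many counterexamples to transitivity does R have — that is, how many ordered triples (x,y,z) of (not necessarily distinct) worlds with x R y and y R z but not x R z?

Enumerating: (1,4,2), (1,4,3), (1,5,3), (1,6,2), (1,7,2), (1,7,3), (2,4,2), (2,4,3), (2,5,3), (2,6,2), (3,2,6), (3,4,6), … and 11 more.
Total: 23.

23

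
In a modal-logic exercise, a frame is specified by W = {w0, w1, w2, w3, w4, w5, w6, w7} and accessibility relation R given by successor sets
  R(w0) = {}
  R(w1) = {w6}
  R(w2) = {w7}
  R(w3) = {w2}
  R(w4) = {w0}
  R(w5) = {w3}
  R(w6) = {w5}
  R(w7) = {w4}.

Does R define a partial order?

No

Reflexive: no — w0 is not related to itself.
Transitive: no — w1 R w6 and w6 R w5, but not w1 R w5.
Antisymmetric: yes — no distinct pair is related both ways.
So R is not a partial order.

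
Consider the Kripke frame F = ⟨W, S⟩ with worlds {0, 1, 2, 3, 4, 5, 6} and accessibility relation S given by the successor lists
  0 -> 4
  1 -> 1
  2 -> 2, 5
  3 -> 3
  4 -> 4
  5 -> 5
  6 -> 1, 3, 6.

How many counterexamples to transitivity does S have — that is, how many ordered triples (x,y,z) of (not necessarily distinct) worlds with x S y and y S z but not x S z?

S is transitive; there are no such tuples.

0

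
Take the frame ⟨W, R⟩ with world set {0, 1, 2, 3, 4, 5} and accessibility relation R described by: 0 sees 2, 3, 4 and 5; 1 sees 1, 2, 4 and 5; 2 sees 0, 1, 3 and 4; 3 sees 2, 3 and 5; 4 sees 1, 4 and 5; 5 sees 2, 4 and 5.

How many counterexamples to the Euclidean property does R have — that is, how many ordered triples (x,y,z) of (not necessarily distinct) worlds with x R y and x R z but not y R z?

Enumerating: (0,2,2), (0,2,5), (0,3,4), (0,4,2), (0,4,3), (0,5,3), (1,2,2), (1,2,5), (1,4,2), (1,5,1), (2,0,0), (2,0,1), … and 14 more.
Total: 26.

26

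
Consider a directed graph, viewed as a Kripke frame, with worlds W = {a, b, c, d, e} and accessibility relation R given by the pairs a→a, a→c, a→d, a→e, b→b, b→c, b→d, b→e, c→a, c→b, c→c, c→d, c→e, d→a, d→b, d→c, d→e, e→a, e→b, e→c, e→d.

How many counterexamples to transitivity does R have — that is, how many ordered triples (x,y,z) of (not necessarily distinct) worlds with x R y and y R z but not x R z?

14

Enumerating: (a,c,b), (a,d,b), (a,e,b), (b,c,a), (b,d,a), (b,e,a), (d,a,d), (d,b,d), (d,c,d), (d,e,d), (e,a,e), (e,b,e), (e,c,e), (e,d,e).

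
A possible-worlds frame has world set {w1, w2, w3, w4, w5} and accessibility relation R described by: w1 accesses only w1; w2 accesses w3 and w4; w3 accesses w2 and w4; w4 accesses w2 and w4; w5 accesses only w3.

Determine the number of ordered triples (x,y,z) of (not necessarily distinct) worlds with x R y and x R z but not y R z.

Enumerating: (w2,w3,w3), (w2,w4,w3), (w3,w2,w2), (w4,w2,w2), (w5,w3,w3).

5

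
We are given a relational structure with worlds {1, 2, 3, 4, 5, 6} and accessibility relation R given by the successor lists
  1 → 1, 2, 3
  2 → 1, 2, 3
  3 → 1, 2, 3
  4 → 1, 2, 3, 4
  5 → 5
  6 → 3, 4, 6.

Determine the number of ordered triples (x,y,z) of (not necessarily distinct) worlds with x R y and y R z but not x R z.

Enumerating: (6,3,1), (6,3,2), (6,4,1), (6,4,2).

4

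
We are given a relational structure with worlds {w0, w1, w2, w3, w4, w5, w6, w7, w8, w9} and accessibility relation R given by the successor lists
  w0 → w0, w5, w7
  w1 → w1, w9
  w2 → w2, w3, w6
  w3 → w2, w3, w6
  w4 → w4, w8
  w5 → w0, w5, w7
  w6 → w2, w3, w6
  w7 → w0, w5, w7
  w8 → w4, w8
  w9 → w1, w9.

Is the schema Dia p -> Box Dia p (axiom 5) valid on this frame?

The schema 5 characterises exactly the Euclidean frames.
Euclidean: yes — any two successors of a common world are R-related.

Yes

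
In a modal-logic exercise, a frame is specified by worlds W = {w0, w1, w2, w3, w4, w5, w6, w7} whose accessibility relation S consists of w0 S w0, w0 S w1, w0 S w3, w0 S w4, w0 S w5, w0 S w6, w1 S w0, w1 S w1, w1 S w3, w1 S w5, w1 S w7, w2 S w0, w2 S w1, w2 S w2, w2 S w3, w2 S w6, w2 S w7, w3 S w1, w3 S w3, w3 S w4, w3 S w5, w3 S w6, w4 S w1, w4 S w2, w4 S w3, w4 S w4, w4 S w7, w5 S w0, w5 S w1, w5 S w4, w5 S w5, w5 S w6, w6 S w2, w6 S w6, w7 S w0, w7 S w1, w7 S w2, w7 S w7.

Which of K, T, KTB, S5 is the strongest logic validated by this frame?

T

Reflexive (axiom T): yes — every world is S-related to itself.
Symmetric (axiom B): no — w0 S w3 but not w3 S w0.
Euclidean (axiom 5): no — w0 S w1 and w0 S w4, but not w1 S w4.
So F validates K, T; KTB would additionally require S to be symmetric. The strongest is T.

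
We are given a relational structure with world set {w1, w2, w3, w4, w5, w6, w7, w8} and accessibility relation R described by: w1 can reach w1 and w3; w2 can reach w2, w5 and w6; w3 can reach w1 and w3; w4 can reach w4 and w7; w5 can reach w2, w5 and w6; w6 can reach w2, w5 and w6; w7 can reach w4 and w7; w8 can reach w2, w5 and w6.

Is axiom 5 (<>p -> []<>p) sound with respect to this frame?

Yes

Axiom 5 corresponds to the accessibility relation being Euclidean.
Euclidean: yes — any two successors of a common world are R-related.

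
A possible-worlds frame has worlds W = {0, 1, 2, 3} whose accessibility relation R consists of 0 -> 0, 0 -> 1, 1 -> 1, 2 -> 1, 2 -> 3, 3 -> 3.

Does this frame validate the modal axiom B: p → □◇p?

The schema B characterises exactly the symmetric frames.
Symmetric: no — 0 R 1 but not 1 R 0.

No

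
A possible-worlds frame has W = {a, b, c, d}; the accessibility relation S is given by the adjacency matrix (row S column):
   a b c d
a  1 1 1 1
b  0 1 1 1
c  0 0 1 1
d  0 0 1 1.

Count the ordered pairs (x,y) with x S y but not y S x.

Enumerating: (a,b), (a,c), (a,d), (b,c), (b,d).

5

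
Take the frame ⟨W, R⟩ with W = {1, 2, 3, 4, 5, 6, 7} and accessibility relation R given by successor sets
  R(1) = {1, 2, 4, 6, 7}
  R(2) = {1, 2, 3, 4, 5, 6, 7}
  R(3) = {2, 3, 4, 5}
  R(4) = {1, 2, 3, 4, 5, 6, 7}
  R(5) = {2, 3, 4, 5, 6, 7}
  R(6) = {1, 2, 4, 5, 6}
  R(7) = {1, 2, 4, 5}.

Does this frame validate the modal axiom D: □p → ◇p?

By correspondence theory, D is valid on a frame iff R is serial.
Serial: yes — every world has a successor (e.g. 1 R 1).

Yes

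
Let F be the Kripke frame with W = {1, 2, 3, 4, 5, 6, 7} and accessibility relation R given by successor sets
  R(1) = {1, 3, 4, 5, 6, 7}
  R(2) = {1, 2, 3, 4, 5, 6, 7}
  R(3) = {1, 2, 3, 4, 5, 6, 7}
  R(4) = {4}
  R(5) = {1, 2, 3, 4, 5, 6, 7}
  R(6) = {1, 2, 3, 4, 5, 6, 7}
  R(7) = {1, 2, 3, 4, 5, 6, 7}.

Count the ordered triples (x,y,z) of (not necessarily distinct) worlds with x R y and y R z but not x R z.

Enumerating: (1,3,2), (1,5,2), (1,6,2), (1,7,2).

4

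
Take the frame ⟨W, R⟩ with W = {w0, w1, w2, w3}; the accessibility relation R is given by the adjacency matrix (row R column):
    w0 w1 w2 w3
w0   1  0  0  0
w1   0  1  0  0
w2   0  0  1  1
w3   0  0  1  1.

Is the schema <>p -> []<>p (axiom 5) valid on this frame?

Yes

The schema 5 characterises exactly the Euclidean frames.
Euclidean: yes — any two successors of a common world are R-related.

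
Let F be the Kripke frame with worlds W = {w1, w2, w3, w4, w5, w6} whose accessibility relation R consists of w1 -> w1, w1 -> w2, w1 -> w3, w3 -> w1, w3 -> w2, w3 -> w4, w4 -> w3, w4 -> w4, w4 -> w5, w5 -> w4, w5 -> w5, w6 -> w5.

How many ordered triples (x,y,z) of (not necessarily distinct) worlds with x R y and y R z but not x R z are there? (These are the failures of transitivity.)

Enumerating: (w1,w3,w4), (w3,w1,w3), (w3,w4,w3), (w3,w4,w5), (w4,w3,w1), (w4,w3,w2), (w5,w4,w3), (w6,w5,w4).

8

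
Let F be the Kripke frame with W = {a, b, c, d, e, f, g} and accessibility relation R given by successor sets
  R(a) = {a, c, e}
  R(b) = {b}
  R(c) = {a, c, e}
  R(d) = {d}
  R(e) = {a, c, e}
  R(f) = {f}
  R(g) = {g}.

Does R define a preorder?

Yes

Reflexive: yes — every world is R-related to itself.
Transitive: yes — every two-step R-path is closed by a direct edge.
So R is a preorder.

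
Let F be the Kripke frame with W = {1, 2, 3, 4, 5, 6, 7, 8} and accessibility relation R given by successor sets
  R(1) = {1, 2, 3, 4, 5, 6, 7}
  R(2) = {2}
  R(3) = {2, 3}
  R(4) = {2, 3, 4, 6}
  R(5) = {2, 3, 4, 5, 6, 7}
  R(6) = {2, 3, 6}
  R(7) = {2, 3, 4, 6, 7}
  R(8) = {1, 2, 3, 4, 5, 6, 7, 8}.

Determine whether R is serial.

Yes

Serial: yes — every world has a successor (e.g. 1 R 1).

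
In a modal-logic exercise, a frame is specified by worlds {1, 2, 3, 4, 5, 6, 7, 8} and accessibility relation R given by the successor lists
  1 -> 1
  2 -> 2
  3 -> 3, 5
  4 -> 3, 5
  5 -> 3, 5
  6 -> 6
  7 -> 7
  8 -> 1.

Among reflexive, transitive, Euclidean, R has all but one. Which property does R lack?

Reflexive: no — 4 is not related to itself.
Transitive: yes — every two-step R-path is closed by a direct edge.
Euclidean: yes — any two successors of a common world are R-related.
Only reflexive fails.

reflexive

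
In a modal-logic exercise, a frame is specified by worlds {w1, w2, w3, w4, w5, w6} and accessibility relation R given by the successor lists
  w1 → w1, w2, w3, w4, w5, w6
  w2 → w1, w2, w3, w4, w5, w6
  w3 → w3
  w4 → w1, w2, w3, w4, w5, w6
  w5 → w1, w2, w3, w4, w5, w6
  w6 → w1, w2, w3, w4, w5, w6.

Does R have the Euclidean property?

No

Euclidean: no — w1 R w3 and w1 R w2, but not w3 R w2.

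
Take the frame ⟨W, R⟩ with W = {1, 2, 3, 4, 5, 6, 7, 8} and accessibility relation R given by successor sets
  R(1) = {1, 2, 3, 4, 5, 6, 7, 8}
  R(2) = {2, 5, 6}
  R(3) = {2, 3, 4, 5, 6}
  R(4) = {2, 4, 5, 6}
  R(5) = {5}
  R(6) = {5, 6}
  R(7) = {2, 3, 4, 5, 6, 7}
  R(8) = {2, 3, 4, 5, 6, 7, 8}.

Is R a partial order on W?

Yes

Reflexive: yes — every world is R-related to itself.
Transitive: yes — every two-step R-path is closed by a direct edge.
Antisymmetric: yes — no distinct pair is related both ways.
So R is a partial order.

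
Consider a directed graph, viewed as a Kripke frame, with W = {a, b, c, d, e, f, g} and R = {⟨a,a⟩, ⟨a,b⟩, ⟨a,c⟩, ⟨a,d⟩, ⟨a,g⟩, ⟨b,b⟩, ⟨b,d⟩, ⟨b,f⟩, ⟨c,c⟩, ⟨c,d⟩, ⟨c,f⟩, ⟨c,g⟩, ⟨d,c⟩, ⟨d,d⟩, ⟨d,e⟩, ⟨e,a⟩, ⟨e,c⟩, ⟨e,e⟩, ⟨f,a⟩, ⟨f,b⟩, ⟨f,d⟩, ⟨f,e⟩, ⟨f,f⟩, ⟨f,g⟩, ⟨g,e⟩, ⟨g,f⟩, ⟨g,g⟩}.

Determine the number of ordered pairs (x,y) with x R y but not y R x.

14

Enumerating: (a,b), (a,c), (a,d), (a,g), (b,d), (c,f), (c,g), (d,e), (e,a), (e,c), (f,a), (f,d), (f,e), (g,e).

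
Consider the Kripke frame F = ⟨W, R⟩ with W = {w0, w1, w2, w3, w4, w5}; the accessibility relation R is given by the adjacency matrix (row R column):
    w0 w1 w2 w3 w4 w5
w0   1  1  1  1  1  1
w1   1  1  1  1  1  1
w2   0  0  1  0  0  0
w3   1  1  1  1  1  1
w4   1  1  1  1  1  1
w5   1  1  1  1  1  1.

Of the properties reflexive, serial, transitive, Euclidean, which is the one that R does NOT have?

Euclidean

Reflexive: yes — every world is R-related to itself.
Serial: yes — every world has a successor (e.g. w0 R w0).
Transitive: yes — every two-step R-path is closed by a direct edge.
Euclidean: no — w0 R w2 and w0 R w1, but not w2 R w1.
Only Euclidean fails.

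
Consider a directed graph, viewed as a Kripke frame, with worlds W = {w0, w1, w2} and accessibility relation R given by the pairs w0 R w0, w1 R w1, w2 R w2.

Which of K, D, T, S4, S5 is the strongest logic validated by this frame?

S5

Serial (axiom D): yes — every world has a successor (e.g. w0 R w0).
Reflexive (axiom T): yes — every world is R-related to itself.
Transitive (axiom 4): yes — every two-step R-path is closed by a direct edge.
Euclidean (axiom 5): yes — any two successors of a common world are R-related.
So F validates K, D, T, S4, S5. The strongest is S5.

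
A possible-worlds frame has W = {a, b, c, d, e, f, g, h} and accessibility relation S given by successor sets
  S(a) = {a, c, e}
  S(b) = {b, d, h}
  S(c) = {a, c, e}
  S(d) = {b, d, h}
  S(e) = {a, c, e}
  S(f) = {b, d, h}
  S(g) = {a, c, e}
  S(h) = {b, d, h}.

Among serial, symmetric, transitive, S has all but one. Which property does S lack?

Serial: yes — every world has a successor (e.g. a S a).
Symmetric: no — f S b but not b S f.
Transitive: yes — every two-step S-path is closed by a direct edge.
Only symmetric fails.

symmetric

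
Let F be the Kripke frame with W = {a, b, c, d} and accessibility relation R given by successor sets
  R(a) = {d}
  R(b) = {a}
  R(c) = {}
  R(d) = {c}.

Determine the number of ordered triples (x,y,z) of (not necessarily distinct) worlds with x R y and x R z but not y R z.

Enumerating: (a,d,d), (b,a,a), (d,c,c).

3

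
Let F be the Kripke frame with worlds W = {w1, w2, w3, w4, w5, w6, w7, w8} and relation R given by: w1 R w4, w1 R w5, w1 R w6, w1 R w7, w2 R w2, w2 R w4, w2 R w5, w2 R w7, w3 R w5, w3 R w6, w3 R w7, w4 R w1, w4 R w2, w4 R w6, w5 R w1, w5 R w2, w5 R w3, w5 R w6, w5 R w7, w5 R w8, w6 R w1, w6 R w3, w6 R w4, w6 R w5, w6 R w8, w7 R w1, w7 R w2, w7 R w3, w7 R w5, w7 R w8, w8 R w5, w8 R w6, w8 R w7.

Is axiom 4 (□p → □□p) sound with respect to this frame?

Axiom 4 corresponds to the accessibility relation being transitive.
Transitive: no — w1 R w4 and w4 R w2, but not w1 R w2.

No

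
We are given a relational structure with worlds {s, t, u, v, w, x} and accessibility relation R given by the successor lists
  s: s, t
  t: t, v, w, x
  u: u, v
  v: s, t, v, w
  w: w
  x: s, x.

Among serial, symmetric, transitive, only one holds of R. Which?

Serial: yes — every world has a successor (e.g. s R s).
Symmetric: no — s R t but not t R s.
Transitive: no — s R t and t R v, but not s R v.
Only serial holds.

serial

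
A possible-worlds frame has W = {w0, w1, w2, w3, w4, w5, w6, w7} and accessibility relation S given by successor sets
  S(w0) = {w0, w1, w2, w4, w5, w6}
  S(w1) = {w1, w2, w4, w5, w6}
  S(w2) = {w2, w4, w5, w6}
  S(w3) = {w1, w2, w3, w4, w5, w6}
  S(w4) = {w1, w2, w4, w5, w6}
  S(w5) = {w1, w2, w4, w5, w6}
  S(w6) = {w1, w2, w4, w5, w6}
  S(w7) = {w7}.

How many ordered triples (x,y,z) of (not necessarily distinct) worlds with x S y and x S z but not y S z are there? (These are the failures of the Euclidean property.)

Enumerating: (w0,w1,w0), (w0,w2,w0), (w0,w2,w1), (w0,w4,w0), (w0,w5,w0), (w0,w6,w0), (w1,w2,w1), (w3,w1,w3), (w3,w2,w1), (w3,w2,w3), (w3,w4,w3), (w3,w5,w3), (w3,w6,w3), (w4,w2,w1), (w5,w2,w1), (w6,w2,w1).

16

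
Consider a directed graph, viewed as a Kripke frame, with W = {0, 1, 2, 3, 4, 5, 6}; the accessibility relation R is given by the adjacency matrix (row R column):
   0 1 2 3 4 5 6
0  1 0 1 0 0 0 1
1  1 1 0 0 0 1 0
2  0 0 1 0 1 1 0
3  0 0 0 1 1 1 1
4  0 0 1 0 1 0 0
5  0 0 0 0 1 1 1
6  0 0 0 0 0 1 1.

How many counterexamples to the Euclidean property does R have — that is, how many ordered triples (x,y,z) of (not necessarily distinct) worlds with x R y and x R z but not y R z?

Enumerating: (0,2,0), (0,2,6), (0,6,0), (0,6,2), (1,0,1), (1,0,5), (1,5,0), (1,5,1), (2,4,5), (2,5,2), (3,4,3), (3,4,5), … and 7 more.
Total: 19.

19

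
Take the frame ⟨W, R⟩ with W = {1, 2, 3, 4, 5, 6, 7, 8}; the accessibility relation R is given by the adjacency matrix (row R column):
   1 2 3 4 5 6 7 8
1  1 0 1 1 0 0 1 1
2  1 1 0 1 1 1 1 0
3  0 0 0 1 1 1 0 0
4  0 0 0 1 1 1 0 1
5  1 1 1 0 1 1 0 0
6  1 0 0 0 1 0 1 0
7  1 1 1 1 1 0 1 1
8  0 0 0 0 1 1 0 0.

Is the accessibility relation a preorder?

Reflexive: no — 3 is not related to itself.
Transitive: no — 1 R 3 and 3 R 5, but not 1 R 5.
So R is not a preorder.

No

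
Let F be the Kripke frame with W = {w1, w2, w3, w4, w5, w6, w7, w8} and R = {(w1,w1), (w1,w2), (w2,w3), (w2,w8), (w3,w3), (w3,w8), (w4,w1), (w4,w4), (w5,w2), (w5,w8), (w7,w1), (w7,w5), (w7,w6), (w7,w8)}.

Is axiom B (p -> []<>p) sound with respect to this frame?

Axiom B corresponds to the accessibility relation being symmetric.
Symmetric: no — w1 R w2 but not w2 R w1.

No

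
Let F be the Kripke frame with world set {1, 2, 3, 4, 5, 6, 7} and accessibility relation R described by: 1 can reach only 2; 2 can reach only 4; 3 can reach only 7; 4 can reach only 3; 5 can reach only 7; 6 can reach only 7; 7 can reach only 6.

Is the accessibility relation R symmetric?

Symmetric: no — 1 R 2 but not 2 R 1.

No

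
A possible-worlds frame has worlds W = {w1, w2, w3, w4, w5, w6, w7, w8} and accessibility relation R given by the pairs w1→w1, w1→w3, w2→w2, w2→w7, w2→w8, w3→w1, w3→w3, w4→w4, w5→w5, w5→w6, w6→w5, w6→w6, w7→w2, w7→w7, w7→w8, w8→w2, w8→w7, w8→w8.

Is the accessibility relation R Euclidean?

Euclidean: yes — any two successors of a common world are R-related.

Yes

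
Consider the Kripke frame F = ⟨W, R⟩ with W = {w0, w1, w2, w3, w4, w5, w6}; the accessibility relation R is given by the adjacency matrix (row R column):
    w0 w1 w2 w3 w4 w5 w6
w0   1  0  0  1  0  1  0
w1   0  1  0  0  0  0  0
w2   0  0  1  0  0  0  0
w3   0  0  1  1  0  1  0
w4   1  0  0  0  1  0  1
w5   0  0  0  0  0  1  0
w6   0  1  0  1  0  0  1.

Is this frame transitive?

Transitive: no — w0 R w3 and w3 R w2, but not w0 R w2.

No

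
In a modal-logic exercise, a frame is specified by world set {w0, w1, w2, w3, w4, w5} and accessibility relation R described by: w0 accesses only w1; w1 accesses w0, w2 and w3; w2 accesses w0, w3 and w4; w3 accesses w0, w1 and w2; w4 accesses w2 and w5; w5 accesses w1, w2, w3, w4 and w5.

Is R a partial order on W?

Reflexive: no — w0 is not related to itself.
Transitive: no — w0 R w1 and w1 R w2, but not w0 R w2.
Antisymmetric: no — w0 R w1 and w1 R w0 with w0 ≠ w1.
So R is not a partial order.

No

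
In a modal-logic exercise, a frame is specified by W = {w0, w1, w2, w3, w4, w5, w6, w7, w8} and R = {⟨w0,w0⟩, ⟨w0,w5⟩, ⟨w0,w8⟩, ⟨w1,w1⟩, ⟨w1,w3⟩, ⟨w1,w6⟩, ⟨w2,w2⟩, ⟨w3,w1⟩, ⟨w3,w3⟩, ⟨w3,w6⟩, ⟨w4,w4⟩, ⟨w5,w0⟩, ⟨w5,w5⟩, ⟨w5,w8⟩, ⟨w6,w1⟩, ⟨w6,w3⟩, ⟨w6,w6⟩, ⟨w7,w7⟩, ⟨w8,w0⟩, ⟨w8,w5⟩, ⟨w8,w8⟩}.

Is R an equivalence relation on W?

Reflexive: yes — every world is R-related to itself.
Symmetric: yes — every pair in R has its reverse in R.
Transitive: yes — every two-step R-path is closed by a direct edge.
So R is an equivalence relation.

Yes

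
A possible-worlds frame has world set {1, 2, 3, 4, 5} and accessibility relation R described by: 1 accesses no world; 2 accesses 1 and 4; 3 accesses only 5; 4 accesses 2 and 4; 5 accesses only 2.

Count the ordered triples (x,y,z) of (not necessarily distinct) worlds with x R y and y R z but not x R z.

Enumerating: (2,4,2), (3,5,2), (4,2,1), (5,2,1), (5,2,4).

5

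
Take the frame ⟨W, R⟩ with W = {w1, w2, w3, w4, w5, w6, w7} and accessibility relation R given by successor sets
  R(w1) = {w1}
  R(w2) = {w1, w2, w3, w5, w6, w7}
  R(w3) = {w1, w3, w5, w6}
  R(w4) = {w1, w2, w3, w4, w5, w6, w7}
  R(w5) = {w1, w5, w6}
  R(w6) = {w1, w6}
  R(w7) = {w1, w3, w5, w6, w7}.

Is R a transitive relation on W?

Yes

Transitive: yes — every two-step R-path is closed by a direct edge.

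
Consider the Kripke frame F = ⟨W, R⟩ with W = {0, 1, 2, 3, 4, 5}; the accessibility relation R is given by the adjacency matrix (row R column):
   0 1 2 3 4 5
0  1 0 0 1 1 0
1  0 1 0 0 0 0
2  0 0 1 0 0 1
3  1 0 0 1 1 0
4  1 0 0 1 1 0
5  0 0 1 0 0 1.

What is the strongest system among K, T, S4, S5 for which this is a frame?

S5

Reflexive (axiom T): yes — every world is R-related to itself.
Transitive (axiom 4): yes — every two-step R-path is closed by a direct edge.
Euclidean (axiom 5): yes — any two successors of a common world are R-related.
So F validates K, T, S4, S5. The strongest is S5.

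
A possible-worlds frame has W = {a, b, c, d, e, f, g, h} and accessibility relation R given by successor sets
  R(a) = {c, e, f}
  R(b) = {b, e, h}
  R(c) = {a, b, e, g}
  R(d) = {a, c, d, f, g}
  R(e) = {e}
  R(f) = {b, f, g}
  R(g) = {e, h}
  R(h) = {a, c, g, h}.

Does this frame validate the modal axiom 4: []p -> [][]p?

No

Axiom 4 corresponds to the accessibility relation being transitive.
Transitive: no — a R c and c R b, but not a R b.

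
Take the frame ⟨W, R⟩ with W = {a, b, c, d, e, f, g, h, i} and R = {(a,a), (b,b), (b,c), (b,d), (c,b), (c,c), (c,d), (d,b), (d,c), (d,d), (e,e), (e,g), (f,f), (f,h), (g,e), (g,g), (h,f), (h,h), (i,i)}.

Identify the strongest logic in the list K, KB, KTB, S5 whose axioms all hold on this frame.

S5

Symmetric (axiom B): yes — every pair in R has its reverse in R.
Reflexive (axiom T): yes — every world is R-related to itself.
Euclidean (axiom 5): yes — any two successors of a common world are R-related.
So F validates K, KB, KTB, S5. The strongest is S5.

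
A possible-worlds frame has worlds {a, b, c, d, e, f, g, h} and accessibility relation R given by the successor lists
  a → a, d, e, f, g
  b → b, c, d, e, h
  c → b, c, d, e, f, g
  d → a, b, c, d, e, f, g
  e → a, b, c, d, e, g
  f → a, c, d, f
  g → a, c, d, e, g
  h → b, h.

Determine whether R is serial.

Yes

Serial: yes — every world has a successor (e.g. a R a).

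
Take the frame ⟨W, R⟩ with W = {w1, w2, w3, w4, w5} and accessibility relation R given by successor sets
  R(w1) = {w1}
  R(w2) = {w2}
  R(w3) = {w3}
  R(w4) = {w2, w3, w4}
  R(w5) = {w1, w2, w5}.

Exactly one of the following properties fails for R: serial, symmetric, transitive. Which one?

Serial: yes — every world has a successor (e.g. w1 R w1).
Symmetric: no — w4 R w2 but not w2 R w4.
Transitive: yes — every two-step R-path is closed by a direct edge.
Only symmetric fails.

symmetric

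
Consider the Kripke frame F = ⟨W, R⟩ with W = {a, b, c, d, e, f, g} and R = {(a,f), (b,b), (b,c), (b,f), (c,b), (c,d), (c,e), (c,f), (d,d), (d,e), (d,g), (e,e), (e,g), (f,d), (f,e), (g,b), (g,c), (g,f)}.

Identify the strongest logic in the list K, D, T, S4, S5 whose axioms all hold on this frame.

Serial (axiom D): yes — every world has a successor (e.g. a R f).
Reflexive (axiom T): no — a is not related to itself.
Transitive (axiom 4): no — a R f and f R d, but not a R d.
Euclidean (axiom 5): no — b R f and b R c, but not f R c.
So F validates K, D; T would additionally require R to be reflexive. The strongest is D.

D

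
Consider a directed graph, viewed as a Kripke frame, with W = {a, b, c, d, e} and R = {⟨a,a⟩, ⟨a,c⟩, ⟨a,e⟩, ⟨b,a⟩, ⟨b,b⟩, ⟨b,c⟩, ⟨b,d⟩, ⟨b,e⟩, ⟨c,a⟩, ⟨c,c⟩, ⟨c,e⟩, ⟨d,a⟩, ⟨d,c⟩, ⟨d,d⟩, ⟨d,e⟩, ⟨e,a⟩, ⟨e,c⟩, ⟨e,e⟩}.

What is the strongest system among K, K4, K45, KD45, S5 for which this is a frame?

Transitive (axiom 4): yes — every two-step R-path is closed by a direct edge.
Euclidean (axiom 5): no — b R a and b R d, but not a R d.
Serial (axiom D): yes — every world has a successor (e.g. a R a).
Reflexive (axiom T): yes — every world is R-related to itself.
So F validates K, K4; K45 would additionally require R to be Euclidean. The strongest is K4.

K4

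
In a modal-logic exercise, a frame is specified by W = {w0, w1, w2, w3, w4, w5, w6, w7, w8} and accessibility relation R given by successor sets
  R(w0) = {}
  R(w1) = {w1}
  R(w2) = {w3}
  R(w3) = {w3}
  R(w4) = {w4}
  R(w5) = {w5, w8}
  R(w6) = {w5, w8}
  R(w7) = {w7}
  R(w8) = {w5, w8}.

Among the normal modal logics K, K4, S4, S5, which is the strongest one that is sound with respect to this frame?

Transitive (axiom 4): yes — every two-step R-path is closed by a direct edge.
Reflexive (axiom T): no — w0 is not related to itself.
Euclidean (axiom 5): yes — any two successors of a common world are R-related.
So F validates K, K4; S4 would additionally require R to be reflexive. The strongest is K4.

K4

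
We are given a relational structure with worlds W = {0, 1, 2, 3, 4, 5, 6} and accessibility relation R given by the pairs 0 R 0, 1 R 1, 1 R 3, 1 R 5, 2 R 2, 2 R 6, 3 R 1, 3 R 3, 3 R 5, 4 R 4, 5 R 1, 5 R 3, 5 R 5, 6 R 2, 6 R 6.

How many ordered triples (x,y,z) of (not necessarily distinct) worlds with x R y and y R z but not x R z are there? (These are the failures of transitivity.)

0

R is transitive; there are no such tuples.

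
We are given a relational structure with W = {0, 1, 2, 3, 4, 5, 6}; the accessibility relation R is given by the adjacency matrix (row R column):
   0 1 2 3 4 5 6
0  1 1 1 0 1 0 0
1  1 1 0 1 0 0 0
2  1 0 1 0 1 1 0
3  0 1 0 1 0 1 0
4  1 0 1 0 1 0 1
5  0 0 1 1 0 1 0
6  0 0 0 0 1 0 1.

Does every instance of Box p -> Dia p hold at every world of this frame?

The schema D characterises exactly the serial frames.
Serial: yes — every world has a successor (e.g. 0 R 0).

Yes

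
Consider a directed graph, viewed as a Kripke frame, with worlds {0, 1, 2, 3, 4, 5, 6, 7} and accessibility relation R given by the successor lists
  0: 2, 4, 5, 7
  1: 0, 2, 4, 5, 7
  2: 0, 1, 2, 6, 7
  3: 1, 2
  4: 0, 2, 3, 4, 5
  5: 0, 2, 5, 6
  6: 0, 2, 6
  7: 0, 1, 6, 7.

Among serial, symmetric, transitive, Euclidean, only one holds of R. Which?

serial

Serial: yes — every world has a successor (e.g. 0 R 2).
Symmetric: no — 1 R 0 but not 0 R 1.
Transitive: no — 0 R 2 and 2 R 1, but not 0 R 1.
Euclidean: no — 0 R 2 and 0 R 4, but not 2 R 4.
Only serial holds.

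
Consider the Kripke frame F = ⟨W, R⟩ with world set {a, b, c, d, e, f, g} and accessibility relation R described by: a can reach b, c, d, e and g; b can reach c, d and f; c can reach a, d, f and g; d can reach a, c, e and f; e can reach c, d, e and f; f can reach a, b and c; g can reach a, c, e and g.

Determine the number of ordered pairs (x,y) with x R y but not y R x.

Enumerating: (a,b), (a,e), (b,c), (b,d), (d,f), (e,c), (e,f), (f,a), (g,e).

9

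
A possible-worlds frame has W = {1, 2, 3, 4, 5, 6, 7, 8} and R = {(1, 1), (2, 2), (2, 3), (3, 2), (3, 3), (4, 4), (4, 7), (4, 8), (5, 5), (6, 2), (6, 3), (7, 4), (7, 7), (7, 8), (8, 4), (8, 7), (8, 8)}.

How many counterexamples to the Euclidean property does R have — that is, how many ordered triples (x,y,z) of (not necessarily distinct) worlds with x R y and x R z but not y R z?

R is Euclidean; there are no such tuples.

0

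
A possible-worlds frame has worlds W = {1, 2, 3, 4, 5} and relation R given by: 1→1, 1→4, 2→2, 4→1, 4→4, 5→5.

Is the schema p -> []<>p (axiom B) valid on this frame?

Yes

The schema B characterises exactly the symmetric frames.
Symmetric: yes — every pair in R has its reverse in R.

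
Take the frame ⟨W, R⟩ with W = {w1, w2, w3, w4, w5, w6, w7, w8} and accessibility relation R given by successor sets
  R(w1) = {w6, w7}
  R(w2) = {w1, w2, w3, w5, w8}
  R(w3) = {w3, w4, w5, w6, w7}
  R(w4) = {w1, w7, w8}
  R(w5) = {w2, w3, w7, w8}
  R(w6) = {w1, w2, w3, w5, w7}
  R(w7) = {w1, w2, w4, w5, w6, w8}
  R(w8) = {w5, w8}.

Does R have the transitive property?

Transitive: no — w1 R w6 and w6 R w2, but not w1 R w2.

No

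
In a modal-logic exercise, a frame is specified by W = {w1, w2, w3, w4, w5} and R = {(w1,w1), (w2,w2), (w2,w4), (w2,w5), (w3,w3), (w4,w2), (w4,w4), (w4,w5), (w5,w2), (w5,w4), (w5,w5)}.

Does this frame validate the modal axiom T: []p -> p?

Axiom T corresponds to the accessibility relation being reflexive.
Reflexive: yes — every world is R-related to itself.

Yes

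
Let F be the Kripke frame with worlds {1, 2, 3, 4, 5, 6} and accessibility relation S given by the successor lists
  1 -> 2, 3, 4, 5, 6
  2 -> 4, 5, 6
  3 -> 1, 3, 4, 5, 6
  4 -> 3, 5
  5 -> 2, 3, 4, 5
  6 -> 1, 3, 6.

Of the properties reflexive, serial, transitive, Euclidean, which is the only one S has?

serial

Reflexive: no — 1 is not related to itself.
Serial: yes — every world has a successor (e.g. 1 S 2).
Transitive: no — 2 S 4 and 4 S 3, but not 2 S 3.
Euclidean: no — 1 S 2 and 1 S 3, but not 2 S 3.
Only serial holds.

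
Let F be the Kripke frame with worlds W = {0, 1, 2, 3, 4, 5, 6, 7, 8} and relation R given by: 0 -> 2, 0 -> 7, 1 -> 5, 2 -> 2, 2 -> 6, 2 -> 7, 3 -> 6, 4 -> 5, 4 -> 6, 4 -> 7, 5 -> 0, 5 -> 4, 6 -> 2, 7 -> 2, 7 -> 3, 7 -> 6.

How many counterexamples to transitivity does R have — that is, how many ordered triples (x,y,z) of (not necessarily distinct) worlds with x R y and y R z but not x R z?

Enumerating: (0,2,6), (0,7,3), (0,7,6), (1,5,0), (1,5,4), (2,7,3), (3,6,2), (4,5,0), (4,5,4), (4,6,2), (4,7,2), (4,7,3), … and 8 more.
Total: 20.

20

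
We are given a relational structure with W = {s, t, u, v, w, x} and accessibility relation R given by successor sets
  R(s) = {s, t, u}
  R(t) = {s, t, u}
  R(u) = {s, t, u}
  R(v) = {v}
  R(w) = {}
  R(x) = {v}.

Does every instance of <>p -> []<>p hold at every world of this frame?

The schema 5 characterises exactly the Euclidean frames.
Euclidean: yes — any two successors of a common world are R-related.

Yes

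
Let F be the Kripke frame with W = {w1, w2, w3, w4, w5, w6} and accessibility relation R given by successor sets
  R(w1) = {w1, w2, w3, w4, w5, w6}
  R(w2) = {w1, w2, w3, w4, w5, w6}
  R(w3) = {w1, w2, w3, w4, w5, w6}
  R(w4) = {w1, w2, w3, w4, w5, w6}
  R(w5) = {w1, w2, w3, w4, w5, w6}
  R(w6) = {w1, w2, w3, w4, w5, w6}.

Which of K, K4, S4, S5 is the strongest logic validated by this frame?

S5

Transitive (axiom 4): yes — every two-step R-path is closed by a direct edge.
Reflexive (axiom T): yes — every world is R-related to itself.
Euclidean (axiom 5): yes — any two successors of a common world are R-related.
So F validates K, K4, S4, S5. The strongest is S5.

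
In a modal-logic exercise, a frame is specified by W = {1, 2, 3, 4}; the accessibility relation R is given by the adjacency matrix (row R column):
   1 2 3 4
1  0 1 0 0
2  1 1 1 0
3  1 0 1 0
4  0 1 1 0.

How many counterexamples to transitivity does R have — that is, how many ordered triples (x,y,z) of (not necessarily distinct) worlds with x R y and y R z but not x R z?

5

Enumerating: (1,2,1), (1,2,3), (3,1,2), (4,2,1), (4,3,1).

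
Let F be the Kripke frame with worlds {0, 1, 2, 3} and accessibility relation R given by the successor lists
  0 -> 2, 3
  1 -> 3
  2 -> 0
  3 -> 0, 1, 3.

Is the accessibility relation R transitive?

No

Transitive: no — 0 R 3 and 3 R 1, but not 0 R 1.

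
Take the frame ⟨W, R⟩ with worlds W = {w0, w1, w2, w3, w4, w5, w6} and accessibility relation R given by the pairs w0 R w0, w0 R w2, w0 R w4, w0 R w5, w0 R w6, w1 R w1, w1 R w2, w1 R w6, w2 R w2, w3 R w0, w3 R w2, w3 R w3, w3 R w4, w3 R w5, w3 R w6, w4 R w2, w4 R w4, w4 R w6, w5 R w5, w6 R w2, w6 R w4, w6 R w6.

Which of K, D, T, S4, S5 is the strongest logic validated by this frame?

T

Serial (axiom D): yes — every world has a successor (e.g. w0 R w0).
Reflexive (axiom T): yes — every world is R-related to itself.
Transitive (axiom 4): no — w1 R w6 and w6 R w4, but not w1 R w4.
Euclidean (axiom 5): no — w0 R w2 and w0 R w4, but not w2 R w4.
So F validates K, D, T; S4 would additionally require R to be transitive. The strongest is T.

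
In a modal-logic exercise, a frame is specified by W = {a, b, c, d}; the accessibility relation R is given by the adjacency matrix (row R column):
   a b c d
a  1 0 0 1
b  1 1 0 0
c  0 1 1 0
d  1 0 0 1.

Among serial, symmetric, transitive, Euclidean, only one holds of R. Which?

serial

Serial: yes — every world has a successor (e.g. a R a).
Symmetric: no — b R a but not a R b.
Transitive: no — b R a and a R d, but not b R d.
Euclidean: no — b R a and b R b, but not a R b.
Only serial holds.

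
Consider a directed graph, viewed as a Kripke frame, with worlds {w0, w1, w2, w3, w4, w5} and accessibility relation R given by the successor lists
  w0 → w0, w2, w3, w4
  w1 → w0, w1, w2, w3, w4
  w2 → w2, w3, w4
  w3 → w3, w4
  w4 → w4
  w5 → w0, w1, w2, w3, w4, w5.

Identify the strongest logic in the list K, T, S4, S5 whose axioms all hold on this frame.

S4

Reflexive (axiom T): yes — every world is R-related to itself.
Transitive (axiom 4): yes — every two-step R-path is closed by a direct edge.
Euclidean (axiom 5): no — w0 R w3 and w0 R w2, but not w3 R w2.
So F validates K, T, S4; S5 would additionally require R to be Euclidean. The strongest is S4.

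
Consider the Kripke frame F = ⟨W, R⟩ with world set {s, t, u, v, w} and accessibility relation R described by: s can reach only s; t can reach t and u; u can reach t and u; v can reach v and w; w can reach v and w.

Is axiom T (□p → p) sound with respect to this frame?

Yes

By correspondence theory, T is valid on a frame iff R is reflexive.
Reflexive: yes — every world is R-related to itself.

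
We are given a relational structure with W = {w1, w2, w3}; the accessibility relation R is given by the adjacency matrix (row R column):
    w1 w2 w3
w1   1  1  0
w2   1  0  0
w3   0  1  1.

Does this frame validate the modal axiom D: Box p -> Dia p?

The schema D characterises exactly the serial frames.
Serial: yes — every world has a successor (e.g. w1 R w1).

Yes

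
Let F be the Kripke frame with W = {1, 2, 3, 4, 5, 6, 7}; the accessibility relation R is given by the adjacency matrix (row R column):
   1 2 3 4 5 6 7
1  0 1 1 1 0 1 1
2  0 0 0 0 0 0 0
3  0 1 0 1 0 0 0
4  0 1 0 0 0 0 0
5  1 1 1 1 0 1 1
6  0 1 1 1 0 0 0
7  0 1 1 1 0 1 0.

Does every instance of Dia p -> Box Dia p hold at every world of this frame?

No

By correspondence theory, 5 is valid on a frame iff R is Euclidean.
Euclidean: no — 1 R 2 and 1 R 3, but not 2 R 3.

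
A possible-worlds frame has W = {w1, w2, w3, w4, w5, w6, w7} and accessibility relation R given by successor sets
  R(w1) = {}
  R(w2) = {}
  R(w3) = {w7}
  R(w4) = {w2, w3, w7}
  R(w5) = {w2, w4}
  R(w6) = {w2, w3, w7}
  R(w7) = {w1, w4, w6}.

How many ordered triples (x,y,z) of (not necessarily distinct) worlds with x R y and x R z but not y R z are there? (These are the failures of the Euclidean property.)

29

Enumerating: (w3,w7,w7), (w4,w2,w2), (w4,w2,w3), (w4,w2,w7), (w4,w3,w2), (w4,w3,w3), (w4,w7,w2), (w4,w7,w3), (w4,w7,w7), (w5,w2,w2), (w5,w2,w4), (w5,w4,w4), … and 17 more.
Total: 29.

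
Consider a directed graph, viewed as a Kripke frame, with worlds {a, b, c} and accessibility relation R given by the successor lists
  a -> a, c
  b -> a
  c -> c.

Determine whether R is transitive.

No

Transitive: no — b R a and a R c, but not b R c.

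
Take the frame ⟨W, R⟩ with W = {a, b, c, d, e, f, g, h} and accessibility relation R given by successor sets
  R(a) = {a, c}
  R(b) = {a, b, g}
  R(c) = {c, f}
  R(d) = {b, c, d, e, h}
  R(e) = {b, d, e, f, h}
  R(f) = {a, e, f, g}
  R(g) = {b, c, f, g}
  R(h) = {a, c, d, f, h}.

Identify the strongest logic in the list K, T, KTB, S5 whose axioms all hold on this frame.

Reflexive (axiom T): yes — every world is R-related to itself.
Symmetric (axiom B): no — a R c but not c R a.
Euclidean (axiom 5): no — b R a and b R g, but not a R g.
So F validates K, T; KTB would additionally require R to be symmetric. The strongest is T.

T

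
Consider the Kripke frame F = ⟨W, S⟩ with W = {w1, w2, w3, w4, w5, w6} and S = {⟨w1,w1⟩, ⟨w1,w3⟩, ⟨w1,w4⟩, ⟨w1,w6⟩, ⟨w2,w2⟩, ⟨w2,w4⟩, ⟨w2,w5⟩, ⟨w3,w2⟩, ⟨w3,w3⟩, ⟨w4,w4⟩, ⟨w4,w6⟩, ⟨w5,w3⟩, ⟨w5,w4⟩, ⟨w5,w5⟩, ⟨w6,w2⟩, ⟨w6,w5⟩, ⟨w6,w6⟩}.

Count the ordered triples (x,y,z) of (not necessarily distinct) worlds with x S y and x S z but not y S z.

Enumerating: (w1,w3,w1), (w1,w3,w4), (w1,w3,w6), (w1,w4,w1), (w1,w4,w3), (w1,w6,w1), (w1,w6,w3), (w1,w6,w4), (w2,w4,w2), (w2,w4,w5), (w2,w5,w2), (w3,w2,w3), … and 8 more.
Total: 20.

20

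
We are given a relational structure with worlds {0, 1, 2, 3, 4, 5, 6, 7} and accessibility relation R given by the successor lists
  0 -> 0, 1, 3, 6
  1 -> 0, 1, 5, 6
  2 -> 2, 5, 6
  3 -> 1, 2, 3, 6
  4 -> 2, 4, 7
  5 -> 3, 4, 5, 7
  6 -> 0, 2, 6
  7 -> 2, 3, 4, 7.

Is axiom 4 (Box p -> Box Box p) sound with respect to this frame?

Axiom 4 corresponds to the accessibility relation being transitive.
Transitive: no — 0 R 1 and 1 R 5, but not 0 R 5.

No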